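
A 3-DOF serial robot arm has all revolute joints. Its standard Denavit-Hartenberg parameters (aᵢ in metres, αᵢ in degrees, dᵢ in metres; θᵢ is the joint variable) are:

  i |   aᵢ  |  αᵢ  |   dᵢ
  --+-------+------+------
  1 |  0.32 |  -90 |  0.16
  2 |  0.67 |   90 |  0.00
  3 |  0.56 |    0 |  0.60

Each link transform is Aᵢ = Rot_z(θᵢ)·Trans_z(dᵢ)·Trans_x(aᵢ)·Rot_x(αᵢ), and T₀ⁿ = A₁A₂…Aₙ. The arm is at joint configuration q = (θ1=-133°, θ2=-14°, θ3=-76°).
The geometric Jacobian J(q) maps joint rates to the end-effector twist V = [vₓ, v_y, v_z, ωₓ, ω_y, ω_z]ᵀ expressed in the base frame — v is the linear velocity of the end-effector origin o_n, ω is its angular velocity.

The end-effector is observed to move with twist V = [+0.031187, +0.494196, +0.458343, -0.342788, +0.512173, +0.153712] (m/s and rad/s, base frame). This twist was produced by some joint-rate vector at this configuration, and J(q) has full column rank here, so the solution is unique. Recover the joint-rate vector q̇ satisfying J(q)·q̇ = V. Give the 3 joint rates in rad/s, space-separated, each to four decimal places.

-0.4110 -0.6000 0.5820

o_n = [-1.0497, -0.3289, 0.9370]
J₁: ẑ×o_n = [0.3289, -1.0497, 0.0000], ω = ẑ
J2: z=[0.7314, -0.6820, 0.0000] o=[-0.2182, -0.2340, 0.1600] → [-0.5299, -0.5683, -0.6364, 0.7314, -0.6820, 0.0000]
J3: z=[0.1650, 0.1769, 0.9703] o=[-0.6616, -0.7095, 0.3221] → [-0.2605, -0.4780, 0.1315, 0.1650, 0.1769, 0.9703]
q̇ = J⁺·V = [-0.4110, -0.6000, 0.5820]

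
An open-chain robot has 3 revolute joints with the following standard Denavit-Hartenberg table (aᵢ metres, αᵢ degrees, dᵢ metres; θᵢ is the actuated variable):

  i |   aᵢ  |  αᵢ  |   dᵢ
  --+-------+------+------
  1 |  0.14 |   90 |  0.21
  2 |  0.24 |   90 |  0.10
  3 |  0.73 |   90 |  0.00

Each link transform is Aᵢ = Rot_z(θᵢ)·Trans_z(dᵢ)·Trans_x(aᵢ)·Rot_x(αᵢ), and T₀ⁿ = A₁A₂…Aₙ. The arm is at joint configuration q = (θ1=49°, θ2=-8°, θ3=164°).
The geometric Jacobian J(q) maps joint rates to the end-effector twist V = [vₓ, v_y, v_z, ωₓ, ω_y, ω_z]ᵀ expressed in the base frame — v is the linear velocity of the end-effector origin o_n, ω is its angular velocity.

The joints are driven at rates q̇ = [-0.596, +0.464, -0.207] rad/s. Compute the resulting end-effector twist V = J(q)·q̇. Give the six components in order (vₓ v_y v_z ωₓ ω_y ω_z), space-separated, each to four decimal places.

-0.1433 -0.0981 -0.2180 0.3691 -0.2827 -0.3910

o_n = [0.0192, -0.4370, 0.2743]
J₁: ẑ×o_n = [0.4370, 0.0192, -0.0000], ω = ẑ
J2: z=[0.7547, -0.6561, 0.0000] o=[0.0918, 0.1057, 0.2100] → [-0.0422, -0.0485, -0.4572, 0.7547, -0.6561, 0.0000]
J3: z=[-0.0913, -0.1050, -0.9903] o=[0.3232, 0.2194, 0.1766] → [-0.6603, 0.3100, 0.0280, -0.0913, -0.1050, -0.9903]
V = J·q̇ = [-0.1433, -0.0981, -0.2180, 0.3691, -0.2827, -0.3910]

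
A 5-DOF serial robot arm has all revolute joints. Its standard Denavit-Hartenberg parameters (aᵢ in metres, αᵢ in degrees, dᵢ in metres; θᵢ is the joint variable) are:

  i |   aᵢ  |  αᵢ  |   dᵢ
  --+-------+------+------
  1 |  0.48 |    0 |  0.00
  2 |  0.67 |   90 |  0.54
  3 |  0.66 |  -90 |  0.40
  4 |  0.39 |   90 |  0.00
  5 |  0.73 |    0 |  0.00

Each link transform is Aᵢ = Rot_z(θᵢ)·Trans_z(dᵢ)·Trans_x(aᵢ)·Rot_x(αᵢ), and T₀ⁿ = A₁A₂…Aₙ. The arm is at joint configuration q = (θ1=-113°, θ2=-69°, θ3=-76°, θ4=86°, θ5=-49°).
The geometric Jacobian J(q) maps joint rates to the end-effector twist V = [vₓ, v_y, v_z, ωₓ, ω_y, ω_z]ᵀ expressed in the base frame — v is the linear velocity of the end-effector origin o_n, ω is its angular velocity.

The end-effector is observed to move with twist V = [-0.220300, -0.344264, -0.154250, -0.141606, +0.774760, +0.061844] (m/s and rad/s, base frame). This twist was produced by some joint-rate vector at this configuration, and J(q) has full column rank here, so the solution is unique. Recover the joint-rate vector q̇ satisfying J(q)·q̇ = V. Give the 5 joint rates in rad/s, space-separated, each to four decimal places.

0.8570 -0.6110 0.7540 0.1190 0.2200

o_n = [-0.5134, -0.8976, -0.2925]
J₁: ẑ×o_n = [0.8976, -0.5134, 0.0000], ω = ẑ
J2: z=[0.0000, 0.0000, 1.0000] o=[-0.1876, -0.4418, 0.0000] → [0.4557, -0.3259, 0.0000, 0.0000, 0.0000, 1.0000]
J3: z=[0.0349, 0.9994, 0.0000] o=[-0.8571, -0.4185, 0.5400] → [-0.8320, 0.0291, -0.3602, 0.0349, 0.9994, 0.0000]
J4: z=[-0.9697, 0.0339, 0.2419] o=[-1.0028, -0.0131, -0.1004] → [0.2075, -0.0679, 0.8411, -0.9697, 0.0339, 0.2419]
J5: z=[-0.2388, 0.0781, -0.9679] o=[-1.0229, -0.4017, -0.1268] → [-0.4929, -0.5327, 0.0786, -0.2388, 0.0781, -0.9679]
q̇ = J⁺·V = [0.8570, -0.6110, 0.7540, 0.1190, 0.2200]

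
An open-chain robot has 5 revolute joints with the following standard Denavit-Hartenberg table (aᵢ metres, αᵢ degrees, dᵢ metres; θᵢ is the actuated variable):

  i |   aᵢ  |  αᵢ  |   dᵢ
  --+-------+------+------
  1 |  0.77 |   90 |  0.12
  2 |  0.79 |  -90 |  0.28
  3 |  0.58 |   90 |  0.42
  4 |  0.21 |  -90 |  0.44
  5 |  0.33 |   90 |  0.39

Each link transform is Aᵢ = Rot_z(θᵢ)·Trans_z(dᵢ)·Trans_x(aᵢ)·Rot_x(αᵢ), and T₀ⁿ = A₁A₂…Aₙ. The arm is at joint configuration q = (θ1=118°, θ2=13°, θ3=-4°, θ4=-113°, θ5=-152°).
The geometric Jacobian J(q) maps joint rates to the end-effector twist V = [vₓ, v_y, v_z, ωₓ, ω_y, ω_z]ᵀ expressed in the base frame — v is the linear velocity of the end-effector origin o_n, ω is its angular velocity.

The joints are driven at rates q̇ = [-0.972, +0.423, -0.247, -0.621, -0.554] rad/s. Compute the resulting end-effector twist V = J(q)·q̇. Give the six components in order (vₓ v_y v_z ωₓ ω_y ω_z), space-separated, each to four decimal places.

2.7209 -0.0765 0.4781 0.0048 -0.5033 -1.1064

o_n = [-0.2797, 2.5308, 0.8400]
J₁: ẑ×o_n = [-2.5308, -0.2797, 0.0000], ω = ẑ
J2: z=[0.8829, 0.4695, 0.0000] o=[-0.3615, 0.6799, 0.1200] → [0.3380, -0.6357, 1.5959, 0.8829, 0.4695, 0.0000]
J3: z=[0.1056, -0.1986, 0.9744] o=[-0.4756, 1.4910, 0.2977] → [-1.1209, 0.1337, 0.1487, 0.1056, -0.1986, 0.9744]
J4: z=[0.9127, 0.4083, -0.0157] o=[-0.6602, 1.9243, 0.8371] → [0.0107, -0.0086, 0.3982, 0.9127, 0.4083, -0.0157]
J5: z=[-0.4046, 0.8977, -0.1742] o=[-0.2467, 2.0693, 0.6234] → [0.2748, 0.0934, -0.1571, -0.4046, 0.8977, -0.1742]
V = J·q̇ = [2.7209, -0.0765, 0.4781, 0.0048, -0.5033, -1.1064]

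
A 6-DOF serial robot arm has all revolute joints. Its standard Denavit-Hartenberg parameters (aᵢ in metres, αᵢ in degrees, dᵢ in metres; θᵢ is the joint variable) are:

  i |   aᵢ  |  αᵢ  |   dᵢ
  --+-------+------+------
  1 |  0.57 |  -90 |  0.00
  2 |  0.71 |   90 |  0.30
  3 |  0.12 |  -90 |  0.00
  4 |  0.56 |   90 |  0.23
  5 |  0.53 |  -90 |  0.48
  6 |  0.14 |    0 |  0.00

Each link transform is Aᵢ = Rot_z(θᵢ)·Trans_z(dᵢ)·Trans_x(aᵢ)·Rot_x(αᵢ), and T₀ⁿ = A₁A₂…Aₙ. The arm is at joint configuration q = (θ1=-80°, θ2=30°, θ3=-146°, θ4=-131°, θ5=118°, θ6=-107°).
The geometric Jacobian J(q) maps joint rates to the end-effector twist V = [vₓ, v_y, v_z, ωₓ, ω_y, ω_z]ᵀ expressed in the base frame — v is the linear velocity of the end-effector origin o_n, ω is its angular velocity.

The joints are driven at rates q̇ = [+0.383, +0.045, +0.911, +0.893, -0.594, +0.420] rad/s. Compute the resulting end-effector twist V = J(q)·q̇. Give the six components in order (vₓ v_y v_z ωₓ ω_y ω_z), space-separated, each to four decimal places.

o_n = [0.3814, -1.7918, -0.9050]
J₁: ẑ×o_n = [1.7918, 0.3814, -0.0000], ω = ẑ
J2: z=[0.9848, 0.1736, 0.0000] o=[0.0990, -0.5613, 0.0000] → [-0.1572, 0.8913, -1.2608, 0.9848, 0.1736, 0.0000]
J3: z=[0.0868, -0.4924, 0.8660] o=[0.5012, -1.1148, -0.3550] → [0.8571, -0.0560, -0.1177, 0.0868, -0.4924, 0.8660]
J4: z=[-0.7323, -0.6209, -0.2796] o=[0.4201, -1.0416, -0.3053] → [0.1626, -0.4284, 0.5254, -0.7323, -0.6209, -0.2796]
J5: z=[0.4527, -0.1373, -0.8810] o=[0.5365, -1.6166, -0.1558] → [-0.0515, 0.4758, -0.1006, 0.4527, -0.1373, -0.8810]
J6: z=[-0.1053, 0.9729, -0.2057] o=[0.2846, -1.7810, -0.8045] → [-0.1000, -0.0305, -0.0931, -0.1053, 0.9729, -0.2057]
V = J·q̇ = [1.5938, -0.5428, 0.3258, -0.8437, -0.5050, 1.3592]

1.5938 -0.5428 0.3258 -0.8437 -0.5050 1.3592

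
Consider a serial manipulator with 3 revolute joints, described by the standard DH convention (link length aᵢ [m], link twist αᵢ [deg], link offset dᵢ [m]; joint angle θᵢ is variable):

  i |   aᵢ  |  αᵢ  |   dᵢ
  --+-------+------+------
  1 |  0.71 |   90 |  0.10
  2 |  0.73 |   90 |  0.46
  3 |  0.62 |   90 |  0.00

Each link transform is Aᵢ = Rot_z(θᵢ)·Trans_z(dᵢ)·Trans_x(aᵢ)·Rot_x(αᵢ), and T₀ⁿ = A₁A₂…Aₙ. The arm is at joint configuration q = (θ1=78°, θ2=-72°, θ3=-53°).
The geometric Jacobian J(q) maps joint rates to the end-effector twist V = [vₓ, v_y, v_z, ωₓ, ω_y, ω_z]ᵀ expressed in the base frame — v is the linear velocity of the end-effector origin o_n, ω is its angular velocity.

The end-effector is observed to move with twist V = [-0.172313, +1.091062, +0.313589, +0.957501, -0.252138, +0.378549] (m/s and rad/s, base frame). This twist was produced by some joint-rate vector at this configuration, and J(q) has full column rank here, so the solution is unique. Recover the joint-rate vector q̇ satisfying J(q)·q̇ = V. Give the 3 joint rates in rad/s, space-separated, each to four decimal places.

0.3940 0.9890 0.0500

o_n = [0.1841, 1.0352, -0.9491]
J₁: ẑ×o_n = [-1.0352, 0.1841, 0.0000], ω = ẑ
J2: z=[0.9781, -0.2079, 0.0000] o=[0.1476, 0.6945, 0.1000] → [0.2181, 1.0262, 0.3409, 0.9781, -0.2079, 0.0000]
J3: z=[-0.1977, -0.9303, -0.3090] o=[0.6445, 0.8195, -0.5943] → [0.3968, 0.0721, -0.4709, -0.1977, -0.9303, -0.3090]
q̇ = J⁺·V = [0.3940, 0.9890, 0.0500]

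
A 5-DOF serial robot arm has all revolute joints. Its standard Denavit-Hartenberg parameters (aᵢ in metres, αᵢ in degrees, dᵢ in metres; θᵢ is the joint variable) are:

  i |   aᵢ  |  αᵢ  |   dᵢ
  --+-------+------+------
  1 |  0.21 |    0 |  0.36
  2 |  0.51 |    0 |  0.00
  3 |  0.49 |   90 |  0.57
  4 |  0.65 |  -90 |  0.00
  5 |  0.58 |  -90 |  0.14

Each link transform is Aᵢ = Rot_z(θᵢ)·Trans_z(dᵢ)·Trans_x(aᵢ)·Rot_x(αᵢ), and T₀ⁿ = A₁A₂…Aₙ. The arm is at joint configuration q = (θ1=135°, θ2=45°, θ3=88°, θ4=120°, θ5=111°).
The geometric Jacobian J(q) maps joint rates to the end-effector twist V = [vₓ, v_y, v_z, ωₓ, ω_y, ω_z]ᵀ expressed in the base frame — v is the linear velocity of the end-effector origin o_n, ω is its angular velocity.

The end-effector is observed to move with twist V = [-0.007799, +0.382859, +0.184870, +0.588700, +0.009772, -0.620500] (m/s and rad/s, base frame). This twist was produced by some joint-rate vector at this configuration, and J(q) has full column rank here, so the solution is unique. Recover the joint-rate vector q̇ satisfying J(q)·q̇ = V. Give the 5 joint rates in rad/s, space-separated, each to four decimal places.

o_n = [-0.1225, -0.0180, 1.2429]
J₁: ẑ×o_n = [0.0180, -0.1225, 0.0000], ω = ẑ
J2: z=[0.0000, 0.0000, 1.0000] o=[-0.1485, 0.1485, 0.3600] → [0.1665, 0.0260, -0.0000, 0.0000, 0.0000, 1.0000]
J3: z=[0.0000, 0.0000, 1.0000] o=[-0.6585, 0.1485, 0.3600] → [0.1665, 0.5360, -0.0000, 0.0000, 0.0000, 1.0000]
J4: z=[-0.9994, 0.0349, 0.0000] o=[-0.6756, -0.3412, 0.9300] → [0.0109, 0.3127, -0.3423, -0.9994, 0.0349, 0.0000]
J5: z=[0.0302, 0.8655, -0.5000] o=[-0.6643, -0.0164, 1.4929] → [-0.2172, -0.2633, -0.4689, 0.0302, 0.8655, -0.5000]
q̇ = J⁺·V = [-0.7180, -0.8360, 0.9510, -0.5880, 0.0350]

-0.7180 -0.8360 0.9510 -0.5880 0.0350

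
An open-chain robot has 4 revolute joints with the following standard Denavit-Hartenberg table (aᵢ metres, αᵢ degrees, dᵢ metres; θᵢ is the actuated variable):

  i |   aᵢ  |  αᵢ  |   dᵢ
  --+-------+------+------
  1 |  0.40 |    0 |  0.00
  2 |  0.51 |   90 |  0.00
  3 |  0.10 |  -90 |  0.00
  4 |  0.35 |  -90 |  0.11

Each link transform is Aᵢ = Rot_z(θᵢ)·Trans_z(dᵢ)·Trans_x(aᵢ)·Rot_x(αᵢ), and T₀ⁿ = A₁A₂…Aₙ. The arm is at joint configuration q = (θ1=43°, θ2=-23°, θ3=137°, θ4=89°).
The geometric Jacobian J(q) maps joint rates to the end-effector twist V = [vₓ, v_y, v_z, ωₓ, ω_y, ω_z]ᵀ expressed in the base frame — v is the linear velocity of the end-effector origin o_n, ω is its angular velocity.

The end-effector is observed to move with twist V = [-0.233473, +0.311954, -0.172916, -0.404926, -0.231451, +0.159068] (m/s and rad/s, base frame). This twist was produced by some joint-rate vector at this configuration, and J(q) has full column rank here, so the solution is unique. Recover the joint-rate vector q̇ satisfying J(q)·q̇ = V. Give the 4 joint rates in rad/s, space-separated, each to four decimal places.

0.3690 0.2830 0.0790 0.6740

o_n = [0.5087, 0.7239, -0.0081]
J₁: ẑ×o_n = [-0.7239, 0.5087, 0.0000], ω = ẑ
J2: z=[0.0000, 0.0000, 1.0000] o=[0.2925, 0.2728, 0.0000] → [-0.4511, 0.2161, 0.0000, 0.0000, 0.0000, 1.0000]
J3: z=[0.3420, -0.9397, 0.0000] o=[0.7718, 0.4472, 0.0000] → [0.0076, 0.0028, -0.1526, 0.3420, -0.9397, 0.0000]
J4: z=[-0.6409, -0.2333, -0.7314] o=[0.7031, 0.4222, 0.0682] → [0.2384, 0.0933, -0.2387, -0.6409, -0.2333, -0.7314]
q̇ = J⁺·V = [0.3690, 0.2830, 0.0790, 0.6740]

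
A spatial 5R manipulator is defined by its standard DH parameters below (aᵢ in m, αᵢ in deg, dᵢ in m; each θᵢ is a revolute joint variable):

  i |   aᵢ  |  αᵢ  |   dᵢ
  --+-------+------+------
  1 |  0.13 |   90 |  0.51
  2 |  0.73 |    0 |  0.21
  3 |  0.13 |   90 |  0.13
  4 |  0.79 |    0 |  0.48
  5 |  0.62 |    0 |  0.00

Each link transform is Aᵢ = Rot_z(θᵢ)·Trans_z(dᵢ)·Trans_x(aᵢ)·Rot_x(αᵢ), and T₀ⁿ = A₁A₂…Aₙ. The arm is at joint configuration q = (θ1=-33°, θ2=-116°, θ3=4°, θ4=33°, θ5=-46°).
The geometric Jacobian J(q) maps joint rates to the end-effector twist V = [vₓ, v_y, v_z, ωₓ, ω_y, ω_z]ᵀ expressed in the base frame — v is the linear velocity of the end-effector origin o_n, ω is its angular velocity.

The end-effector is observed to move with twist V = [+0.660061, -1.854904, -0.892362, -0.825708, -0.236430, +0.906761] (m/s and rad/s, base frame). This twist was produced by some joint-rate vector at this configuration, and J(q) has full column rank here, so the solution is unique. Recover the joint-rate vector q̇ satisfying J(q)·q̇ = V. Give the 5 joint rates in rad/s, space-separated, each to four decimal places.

o_n = [-1.3150, 0.1018, -1.2613]
J₁: ẑ×o_n = [-0.1018, -1.3150, 0.0000], ω = ẑ
J2: z=[-0.5446, -0.8387, 0.0000] o=[0.1090, -0.0708, 0.5100] → [1.4855, -0.9647, -1.2883, -0.5446, -0.8387, 0.0000]
J3: z=[-0.5446, -0.8387, 0.0000] o=[-0.2737, -0.0726, -0.1461] → [0.9352, -0.6074, -0.9682, -0.5446, -0.8387, 0.0000]
J4: z=[-0.7776, 0.5050, 0.3746] o=[-0.3854, -0.1551, -0.2667] → [-0.5985, -1.1216, 0.2696, -0.7776, 0.5050, 0.3746]
J5: z=[-0.7776, 0.5050, 0.3746] o=[-1.2011, -0.1384, -0.7011] → [-0.3728, -0.4782, -0.1293, -0.7776, 0.5050, 0.3746]
q̇ = J⁺·V = [0.6790, 0.6620, -0.0140, 0.0640, 0.5440]

0.6790 0.6620 -0.0140 0.0640 0.5440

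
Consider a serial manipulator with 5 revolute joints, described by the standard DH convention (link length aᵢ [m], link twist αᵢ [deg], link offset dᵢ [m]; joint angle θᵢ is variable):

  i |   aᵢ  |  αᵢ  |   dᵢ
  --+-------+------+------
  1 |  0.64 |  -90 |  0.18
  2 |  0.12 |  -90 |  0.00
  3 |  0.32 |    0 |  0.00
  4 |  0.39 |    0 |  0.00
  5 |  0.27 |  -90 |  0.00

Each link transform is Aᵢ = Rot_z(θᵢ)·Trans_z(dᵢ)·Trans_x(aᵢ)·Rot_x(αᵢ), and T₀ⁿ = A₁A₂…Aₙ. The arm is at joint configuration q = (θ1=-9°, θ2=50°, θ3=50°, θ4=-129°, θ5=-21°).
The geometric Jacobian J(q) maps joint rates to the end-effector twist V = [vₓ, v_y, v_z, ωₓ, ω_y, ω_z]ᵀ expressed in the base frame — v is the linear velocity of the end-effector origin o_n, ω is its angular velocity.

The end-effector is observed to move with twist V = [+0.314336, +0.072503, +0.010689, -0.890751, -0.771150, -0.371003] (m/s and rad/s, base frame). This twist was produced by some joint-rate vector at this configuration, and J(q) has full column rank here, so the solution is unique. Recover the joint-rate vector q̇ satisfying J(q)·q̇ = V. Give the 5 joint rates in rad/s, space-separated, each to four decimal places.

0.2660 -0.9010 0.6250 -0.2520 0.6180

o_n = [0.9195, 0.2630, -0.0906]
J₁: ẑ×o_n = [-0.2630, 0.9195, 0.0000], ω = ẑ
J2: z=[0.1564, 0.9877, 0.0000] o=[0.6321, -0.1001, 0.1800] → [-0.2673, 0.0423, -0.2270, 0.1564, 0.9877, 0.0000]
J3: z=[-0.7566, 0.1198, -0.6428] o=[0.7083, -0.1122, 0.0881] → [0.2198, -0.2709, -0.3092, -0.7566, 0.1198, -0.6428]
J4: z=[-0.7566, 0.1198, -0.6428] o=[0.8005, -0.3750, -0.0695] → [0.4076, -0.0924, -0.4970, -0.7566, 0.1198, -0.6428]
J5: z=[-0.7566, 0.1198, -0.6428] o=[0.9077, -0.0043, -0.1265] → [0.1761, 0.0196, -0.2037, -0.7566, 0.1198, -0.6428]
q̇ = J⁺·V = [0.2660, -0.9010, 0.6250, -0.2520, 0.6180]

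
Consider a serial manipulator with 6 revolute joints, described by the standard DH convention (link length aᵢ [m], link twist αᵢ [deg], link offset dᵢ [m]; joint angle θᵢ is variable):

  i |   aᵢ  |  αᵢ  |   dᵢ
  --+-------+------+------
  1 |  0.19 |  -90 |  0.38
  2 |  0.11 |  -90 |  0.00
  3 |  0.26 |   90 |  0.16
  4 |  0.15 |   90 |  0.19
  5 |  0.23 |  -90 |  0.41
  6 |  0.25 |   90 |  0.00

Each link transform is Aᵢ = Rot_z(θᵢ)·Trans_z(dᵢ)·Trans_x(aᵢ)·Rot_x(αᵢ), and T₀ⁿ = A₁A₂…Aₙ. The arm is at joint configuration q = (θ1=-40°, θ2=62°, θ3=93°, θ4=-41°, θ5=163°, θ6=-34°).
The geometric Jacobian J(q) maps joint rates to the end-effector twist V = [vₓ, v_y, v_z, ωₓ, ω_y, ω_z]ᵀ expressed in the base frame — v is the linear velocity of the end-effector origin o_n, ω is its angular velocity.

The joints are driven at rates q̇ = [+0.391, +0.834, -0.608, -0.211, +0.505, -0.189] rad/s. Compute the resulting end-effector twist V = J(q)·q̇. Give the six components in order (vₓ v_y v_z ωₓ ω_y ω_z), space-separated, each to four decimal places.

-0.2059 0.8289 0.0559 1.4111 0.2842 0.8857

o_n = [0.5423, -0.0816, 0.0257]
J₁: ẑ×o_n = [0.0816, 0.5423, -0.0000], ω = ẑ
J2: z=[0.6428, 0.7660, 0.0000] o=[0.1455, -0.1221, 0.3800] → [-0.2714, 0.2277, -0.2779, 0.6428, 0.7660, 0.0000]
J3: z=[-0.6764, 0.5675, -0.4695] o=[0.1851, -0.1553, 0.2829] → [-0.1114, -0.3416, -0.2525, -0.6764, 0.5675, -0.4695]
J4: z=[0.3255, -0.3414, -0.8817] o=[-0.0949, -0.2593, 0.2198] → [0.2229, -0.4986, 0.2754, 0.3255, -0.3414, -0.8817]
J5: z=[0.9439, 0.0632, 0.3240] o=[-0.0413, -0.4649, 0.1037] → [-0.1291, 0.2627, 0.3249, 0.9439, 0.0632, 0.3240]
J6: z=[-0.2952, 0.6007, 0.7430] o=[0.3797, -0.2556, 0.1018] → [-0.1750, 0.0983, -0.1490, -0.2952, 0.6007, 0.7430]
V = J·q̇ = [-0.2059, 0.8289, 0.0559, 1.4111, 0.2842, 0.8857]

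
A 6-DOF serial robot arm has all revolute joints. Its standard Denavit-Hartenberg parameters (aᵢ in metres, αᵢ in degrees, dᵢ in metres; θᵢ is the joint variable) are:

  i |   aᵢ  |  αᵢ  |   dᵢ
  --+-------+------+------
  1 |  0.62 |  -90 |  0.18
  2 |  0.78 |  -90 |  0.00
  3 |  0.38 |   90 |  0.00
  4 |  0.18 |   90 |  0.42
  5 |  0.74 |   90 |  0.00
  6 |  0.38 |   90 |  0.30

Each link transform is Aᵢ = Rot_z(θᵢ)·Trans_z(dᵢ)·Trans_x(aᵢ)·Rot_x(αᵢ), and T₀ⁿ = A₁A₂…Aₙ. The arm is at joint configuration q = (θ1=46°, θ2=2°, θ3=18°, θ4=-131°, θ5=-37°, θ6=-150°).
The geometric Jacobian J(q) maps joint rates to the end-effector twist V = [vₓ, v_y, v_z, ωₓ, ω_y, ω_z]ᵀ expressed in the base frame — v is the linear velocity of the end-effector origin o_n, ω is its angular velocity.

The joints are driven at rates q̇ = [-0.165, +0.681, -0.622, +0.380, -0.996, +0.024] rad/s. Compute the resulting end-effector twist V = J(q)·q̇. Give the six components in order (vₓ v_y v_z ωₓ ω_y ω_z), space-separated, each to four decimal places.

0.7578 0.2176 -1.0732 0.0431 1.1804 1.0696

o_n = [1.2848, 1.1017, 0.5149]
J₁: ẑ×o_n = [-1.1017, 1.2848, 0.0000], ω = ẑ
J2: z=[-0.7193, 0.6947, 0.0000] o=[0.4307, 0.4460, 0.1800] → [0.2327, 0.2409, -1.0650, -0.7193, 0.6947, 0.0000]
J3: z=[-0.0242, -0.0251, -0.9994] o=[0.9722, 1.0067, 0.1528] → [0.0858, -0.3037, 0.0055, -0.0242, -0.0251, -0.9994]
J4: z=[-0.4696, 0.8828, -0.0108] o=[1.3076, 1.1850, 0.1402] → [0.3300, 0.1762, 0.0592, -0.4696, 0.8828, -0.0108]
J5: z=[-0.6820, -0.3705, -0.6306] o=[1.0094, 1.5038, 0.2753] → [-0.3423, -0.0103, 0.3762, -0.6820, -0.3705, -0.6306]
J6: z=[0.7125, -0.5313, -0.4584] o=[0.8872, 0.9400, 0.7387] → [0.1930, -0.0228, 0.3265, 0.7125, -0.5313, -0.4584]
V = J·q̇ = [0.7578, 0.2176, -1.0732, 0.0431, 1.1804, 1.0696]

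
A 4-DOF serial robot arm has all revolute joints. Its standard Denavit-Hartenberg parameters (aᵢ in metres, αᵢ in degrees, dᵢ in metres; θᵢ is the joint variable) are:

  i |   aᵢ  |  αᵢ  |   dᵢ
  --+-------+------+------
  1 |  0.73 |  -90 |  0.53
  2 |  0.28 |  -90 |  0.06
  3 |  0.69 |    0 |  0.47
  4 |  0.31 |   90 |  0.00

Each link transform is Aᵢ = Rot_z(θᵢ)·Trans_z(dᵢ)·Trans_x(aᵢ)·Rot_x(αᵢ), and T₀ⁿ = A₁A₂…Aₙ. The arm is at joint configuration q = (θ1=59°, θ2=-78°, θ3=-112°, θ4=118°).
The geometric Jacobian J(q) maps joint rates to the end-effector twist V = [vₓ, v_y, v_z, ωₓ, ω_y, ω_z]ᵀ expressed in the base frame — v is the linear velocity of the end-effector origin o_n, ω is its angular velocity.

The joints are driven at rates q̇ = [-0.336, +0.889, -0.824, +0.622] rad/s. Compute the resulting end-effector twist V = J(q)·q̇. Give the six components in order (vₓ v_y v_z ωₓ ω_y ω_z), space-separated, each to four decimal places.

0.6543 -0.0246 -0.9789 -0.8638 0.2885 -0.2940

o_n = [0.0760, 1.4223, 0.7549]
J₁: ẑ×o_n = [-1.4223, 0.0760, 0.0000], ω = ẑ
J2: z=[-0.8572, 0.5150, 0.0000] o=[0.3760, 0.6257, 0.5300] → [0.1158, 0.1928, -0.5283, -0.8572, 0.5150, 0.0000]
J3: z=[0.5038, 0.8384, -0.2079] o=[0.3545, 0.7065, 0.8039] → [0.1077, 0.0826, 0.5941, 0.5038, 0.8384, -0.2079]
J4: z=[0.5038, 0.8384, -0.2079] o=[0.0153, 1.3840, 0.4533] → [0.2608, -0.1646, -0.0317, 0.5038, 0.8384, -0.2079]
V = J·q̇ = [0.6543, -0.0246, -0.9789, -0.8638, 0.2885, -0.2940]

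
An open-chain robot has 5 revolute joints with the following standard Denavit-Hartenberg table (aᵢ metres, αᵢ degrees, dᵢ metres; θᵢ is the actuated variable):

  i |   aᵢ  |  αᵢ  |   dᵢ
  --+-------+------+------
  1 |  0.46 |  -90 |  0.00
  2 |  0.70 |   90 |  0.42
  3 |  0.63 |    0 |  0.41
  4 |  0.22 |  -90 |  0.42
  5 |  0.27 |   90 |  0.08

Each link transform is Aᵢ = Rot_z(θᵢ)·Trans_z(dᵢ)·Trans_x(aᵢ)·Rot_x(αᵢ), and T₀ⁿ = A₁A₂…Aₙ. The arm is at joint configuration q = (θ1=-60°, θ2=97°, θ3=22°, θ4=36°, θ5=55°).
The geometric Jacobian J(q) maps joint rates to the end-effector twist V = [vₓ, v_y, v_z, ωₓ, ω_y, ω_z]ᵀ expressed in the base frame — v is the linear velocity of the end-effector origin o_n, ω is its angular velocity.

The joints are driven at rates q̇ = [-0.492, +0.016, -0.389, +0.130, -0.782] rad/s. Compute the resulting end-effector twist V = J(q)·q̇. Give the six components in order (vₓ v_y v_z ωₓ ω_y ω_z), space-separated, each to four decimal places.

o_n = [1.3261, -0.2642, -1.4786]
J₁: ẑ×o_n = [0.2642, 1.3261, -0.0000], ω = ẑ
J2: z=[0.8660, 0.5000, 0.0000] o=[0.2300, -0.3984, 0.0000] → [-0.7393, 1.2805, -0.4319, 0.8660, 0.5000, 0.0000]
J3: z=[0.4963, -0.8596, -0.1219] o=[0.5511, -0.1145, -0.6948] → [0.6555, 0.2945, 0.5919, 0.4963, -0.8596, -0.1219]
J4: z=[0.4963, -0.8596, -0.1219] o=[0.9233, -0.2873, -1.3245] → [0.1352, 0.0274, 0.3576, 0.4963, -0.8596, -0.1219]
J5: z=[0.5106, 0.1755, 0.8417] o=[1.2862, -0.5427, -1.4914] → [-0.2321, 0.0270, 0.1352, 0.5106, 0.1755, 0.8417]
V = J·q̇ = [-0.1977, -0.7640, -0.2964, -0.5140, 0.0934, -1.1187]

-0.1977 -0.7640 -0.2964 -0.5140 0.0934 -1.1187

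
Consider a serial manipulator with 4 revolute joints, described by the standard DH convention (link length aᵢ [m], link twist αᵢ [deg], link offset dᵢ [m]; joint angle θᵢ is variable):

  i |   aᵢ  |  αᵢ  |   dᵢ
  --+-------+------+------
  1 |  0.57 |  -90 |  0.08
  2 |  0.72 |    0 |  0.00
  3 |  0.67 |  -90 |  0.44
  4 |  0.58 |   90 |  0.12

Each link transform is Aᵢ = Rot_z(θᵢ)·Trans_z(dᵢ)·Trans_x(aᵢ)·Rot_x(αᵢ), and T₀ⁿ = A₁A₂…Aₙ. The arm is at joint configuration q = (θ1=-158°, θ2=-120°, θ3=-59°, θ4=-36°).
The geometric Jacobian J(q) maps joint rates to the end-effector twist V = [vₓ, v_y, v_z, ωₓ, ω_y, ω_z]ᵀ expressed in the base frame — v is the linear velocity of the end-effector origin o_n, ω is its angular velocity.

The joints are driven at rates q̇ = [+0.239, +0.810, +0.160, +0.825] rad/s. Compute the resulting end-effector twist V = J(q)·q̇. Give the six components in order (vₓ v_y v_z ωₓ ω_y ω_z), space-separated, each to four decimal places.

o_n = [1.1520, -0.3768, 0.8434]
J₁: ẑ×o_n = [0.3768, 1.1520, -0.0000], ω = ẑ
J2: z=[0.3746, -0.9272, 0.0000] o=[-0.5285, -0.2135, 0.0800] → [-0.7078, -0.2860, 1.4970, 0.3746, -0.9272, 0.0000]
J3: z=[0.3746, -0.9272, 0.0000] o=[-0.1947, -0.0787, 0.7035] → [-0.1297, -0.0524, 1.1370, 0.3746, -0.9272, 0.0000]
J4: z=[-0.0162, -0.0065, 0.9998] o=[0.5912, -0.2357, 0.7152] → [0.1403, 0.5628, 0.0059, -0.0162, -0.0065, 0.9998]
V = J·q̇ = [-0.3883, 0.4996, 1.3994, 0.3500, -0.9048, 1.0639]

-0.3883 0.4996 1.3994 0.3500 -0.9048 1.0639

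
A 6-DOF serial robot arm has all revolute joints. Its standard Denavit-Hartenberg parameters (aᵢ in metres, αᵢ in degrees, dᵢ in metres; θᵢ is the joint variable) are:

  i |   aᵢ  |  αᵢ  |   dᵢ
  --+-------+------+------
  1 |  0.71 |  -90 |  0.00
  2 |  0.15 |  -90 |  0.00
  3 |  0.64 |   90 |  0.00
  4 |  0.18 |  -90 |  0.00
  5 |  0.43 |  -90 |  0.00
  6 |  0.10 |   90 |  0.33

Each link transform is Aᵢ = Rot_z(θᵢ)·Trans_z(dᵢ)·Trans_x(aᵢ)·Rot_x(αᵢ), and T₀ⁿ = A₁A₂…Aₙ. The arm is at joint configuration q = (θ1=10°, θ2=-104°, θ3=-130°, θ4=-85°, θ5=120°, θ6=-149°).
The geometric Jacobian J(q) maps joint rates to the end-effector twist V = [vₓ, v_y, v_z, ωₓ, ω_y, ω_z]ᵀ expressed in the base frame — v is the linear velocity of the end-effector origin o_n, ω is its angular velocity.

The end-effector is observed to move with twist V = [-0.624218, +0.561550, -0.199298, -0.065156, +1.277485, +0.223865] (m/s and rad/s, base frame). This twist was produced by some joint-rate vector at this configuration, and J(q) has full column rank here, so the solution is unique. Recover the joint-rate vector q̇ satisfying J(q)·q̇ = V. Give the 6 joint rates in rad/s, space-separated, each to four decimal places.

o_n = [0.9066, 0.7657, -0.1035]
J₁: ẑ×o_n = [-0.7657, 0.9066, 0.0000], ω = ẑ
J2: z=[-0.1736, 0.9848, 0.0000] o=[0.6992, 0.1233, 0.0000] → [-0.1019, -0.0180, -0.3158, -0.1736, 0.9848, 0.0000]
J3: z=[0.9556, 0.1685, 0.2419] o=[0.6635, 0.1170, 0.1455] → [-0.1989, 0.2968, 0.5789, 0.9556, 0.1685, 0.2419]
J4: z=[0.2941, -0.6008, -0.7433] o=[0.6764, 0.6171, -0.2536] → [0.0202, -0.2153, 0.1820, 0.2941, -0.6008, -0.7433]
J5: z=[0.1033, 0.7931, -0.6002] o=[0.5053, 0.5991, -0.3068] → [0.2612, -0.2619, -0.3010, 0.1033, 0.7931, -0.6002]
J6: z=[0.9699, -0.2140, -0.1159] o=[0.6001, 0.8443, 0.0335] → [0.0202, 0.0974, -0.0107, 0.9699, -0.2140, -0.1159]
q̇ = J⁺·V = [0.9320, 0.6890, 0.3410, 0.4350, 0.8760, -0.5050]

0.9320 0.6890 0.3410 0.4350 0.8760 -0.5050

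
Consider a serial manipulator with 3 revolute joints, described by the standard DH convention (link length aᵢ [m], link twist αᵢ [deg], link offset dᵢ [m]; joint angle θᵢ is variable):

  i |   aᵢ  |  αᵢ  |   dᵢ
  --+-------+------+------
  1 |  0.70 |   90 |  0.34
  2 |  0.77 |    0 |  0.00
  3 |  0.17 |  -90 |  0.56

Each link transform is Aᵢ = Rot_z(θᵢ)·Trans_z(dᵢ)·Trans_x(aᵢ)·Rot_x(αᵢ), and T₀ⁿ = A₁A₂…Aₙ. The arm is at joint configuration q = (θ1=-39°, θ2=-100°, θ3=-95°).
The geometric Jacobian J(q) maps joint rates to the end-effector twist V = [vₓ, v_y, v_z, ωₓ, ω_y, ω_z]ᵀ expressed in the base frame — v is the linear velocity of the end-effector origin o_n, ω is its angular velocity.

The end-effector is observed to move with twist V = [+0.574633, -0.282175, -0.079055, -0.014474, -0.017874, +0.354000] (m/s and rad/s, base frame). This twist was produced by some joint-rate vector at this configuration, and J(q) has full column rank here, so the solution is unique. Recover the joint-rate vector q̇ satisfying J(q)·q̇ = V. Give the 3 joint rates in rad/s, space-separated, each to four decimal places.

0.3540 0.5630 -0.5400

o_n = [-0.0399, -0.6882, -0.3743]
J₁: ẑ×o_n = [0.6882, -0.0399, 0.0000], ω = ẑ
J2: z=[-0.6293, -0.7771, 0.0000] o=[0.5440, -0.4405, 0.3400] → [0.5551, -0.4495, -0.2979, -0.6293, -0.7771, 0.0000]
J3: z=[-0.6293, -0.7771, 0.0000] o=[0.4401, -0.3564, -0.4183] → [-0.0342, 0.0277, -0.1642, -0.6293, -0.7771, 0.0000]
q̇ = J⁺·V = [0.3540, 0.5630, -0.5400]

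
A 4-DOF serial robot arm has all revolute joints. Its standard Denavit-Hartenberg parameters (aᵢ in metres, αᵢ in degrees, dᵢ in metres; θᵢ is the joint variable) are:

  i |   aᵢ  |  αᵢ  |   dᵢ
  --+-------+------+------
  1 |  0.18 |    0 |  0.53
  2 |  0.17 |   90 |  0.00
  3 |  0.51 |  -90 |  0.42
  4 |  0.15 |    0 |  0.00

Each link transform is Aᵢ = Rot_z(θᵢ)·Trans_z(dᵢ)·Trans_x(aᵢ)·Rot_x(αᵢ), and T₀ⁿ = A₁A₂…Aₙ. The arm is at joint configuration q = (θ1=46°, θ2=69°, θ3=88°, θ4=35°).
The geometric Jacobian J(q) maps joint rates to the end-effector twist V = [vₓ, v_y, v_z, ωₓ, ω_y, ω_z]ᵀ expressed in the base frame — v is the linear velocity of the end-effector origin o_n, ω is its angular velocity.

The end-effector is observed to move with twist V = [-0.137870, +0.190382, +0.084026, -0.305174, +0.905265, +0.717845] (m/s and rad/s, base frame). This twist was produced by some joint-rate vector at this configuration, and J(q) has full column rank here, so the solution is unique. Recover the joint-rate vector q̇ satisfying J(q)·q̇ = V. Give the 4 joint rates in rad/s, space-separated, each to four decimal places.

o_n = [0.3465, 0.4447, 1.1625]
J₁: ẑ×o_n = [-0.4447, 0.3465, 0.0000], ω = ẑ
J2: z=[0.0000, 0.0000, 1.0000] o=[0.1250, 0.1295, 0.5300] → [-0.3152, 0.2215, 0.0000, 0.0000, 0.0000, 1.0000]
J3: z=[0.9063, 0.4226, 0.0000] o=[0.0532, 0.2836, 0.5300] → [0.2673, -0.5732, 0.0221, 0.9063, 0.4226, 0.0000]
J4: z=[0.4224, -0.9058, 0.0349] o=[0.4263, 0.4772, 1.0397] → [-0.1101, -0.0546, -0.0860, 0.4224, -0.9058, 0.0349]
q̇ = J⁺·V = [0.2630, 0.4880, 0.1060, -0.9500]

0.2630 0.4880 0.1060 -0.9500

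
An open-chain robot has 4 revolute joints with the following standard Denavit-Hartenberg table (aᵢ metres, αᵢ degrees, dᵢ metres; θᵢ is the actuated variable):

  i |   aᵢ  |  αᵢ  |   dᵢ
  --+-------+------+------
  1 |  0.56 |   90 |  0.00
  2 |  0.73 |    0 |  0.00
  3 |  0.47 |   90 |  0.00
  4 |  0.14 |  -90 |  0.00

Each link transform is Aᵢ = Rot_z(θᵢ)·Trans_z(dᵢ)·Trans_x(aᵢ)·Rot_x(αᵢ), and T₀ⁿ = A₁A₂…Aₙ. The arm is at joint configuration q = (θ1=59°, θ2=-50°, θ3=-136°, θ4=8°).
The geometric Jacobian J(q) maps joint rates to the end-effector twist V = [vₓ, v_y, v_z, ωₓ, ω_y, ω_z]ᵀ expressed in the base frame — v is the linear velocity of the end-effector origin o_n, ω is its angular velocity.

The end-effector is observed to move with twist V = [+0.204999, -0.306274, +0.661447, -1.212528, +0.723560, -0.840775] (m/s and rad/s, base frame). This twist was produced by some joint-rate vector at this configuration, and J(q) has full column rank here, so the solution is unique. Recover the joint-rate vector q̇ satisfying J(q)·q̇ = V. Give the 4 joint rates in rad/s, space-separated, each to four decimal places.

-0.8000 -0.4120 -1.0000 -0.0410

o_n = [0.2350, 0.3533, -0.4956]
J₁: ẑ×o_n = [-0.3533, 0.2350, 0.0000], ω = ẑ
J2: z=[0.8572, -0.5150, 0.0000] o=[0.2884, 0.4800, 0.0000] → [0.2552, 0.4248, -0.1361, 0.8572, -0.5150, 0.0000]
J3: z=[0.8572, -0.5150, 0.0000] o=[0.5301, 0.8822, -0.5592] → [-0.0328, -0.0545, -0.6053, 0.8572, -0.5150, 0.0000]
J4: z=[0.0538, 0.0896, 0.9945] o=[0.2894, 0.4816, -0.5101] → [0.1288, -0.0548, -0.0020, 0.0538, 0.0896, 0.9945]
q̇ = J⁺·V = [-0.8000, -0.4120, -1.0000, -0.0410]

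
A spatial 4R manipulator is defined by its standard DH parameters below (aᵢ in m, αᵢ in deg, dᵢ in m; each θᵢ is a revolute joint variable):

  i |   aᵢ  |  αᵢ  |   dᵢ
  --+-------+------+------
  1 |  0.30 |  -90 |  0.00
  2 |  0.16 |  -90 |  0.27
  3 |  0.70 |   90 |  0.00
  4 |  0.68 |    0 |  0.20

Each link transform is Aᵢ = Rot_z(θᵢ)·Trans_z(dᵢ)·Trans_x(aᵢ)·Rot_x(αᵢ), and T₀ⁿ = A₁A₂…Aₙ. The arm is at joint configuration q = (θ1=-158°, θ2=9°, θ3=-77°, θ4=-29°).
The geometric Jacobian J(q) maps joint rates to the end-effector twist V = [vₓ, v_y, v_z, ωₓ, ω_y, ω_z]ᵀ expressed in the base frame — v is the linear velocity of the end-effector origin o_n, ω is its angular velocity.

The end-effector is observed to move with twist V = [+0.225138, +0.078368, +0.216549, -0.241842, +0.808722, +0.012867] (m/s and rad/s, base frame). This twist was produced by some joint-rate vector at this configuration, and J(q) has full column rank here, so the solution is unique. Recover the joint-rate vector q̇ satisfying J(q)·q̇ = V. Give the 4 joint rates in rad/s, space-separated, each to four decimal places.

o_n = [0.0298, -1.6883, 0.2855]
J₁: ẑ×o_n = [1.6883, 0.0298, -0.0000], ω = ẑ
J2: z=[0.3746, -0.9272, 0.0000] o=[-0.2782, -0.1124, 0.0000] → [-0.2647, -0.1070, -0.3048, 0.3746, -0.9272, 0.0000]
J3: z=[0.1450, 0.0586, -0.9877] o=[-0.3235, -0.4219, -0.0250] → [-1.2326, -0.3941, -0.2044, 0.1450, 0.0586, -0.9877]
J4: z=[0.9766, 0.1519, 0.1524] o=[-0.2122, -1.1126, -0.0497] → [0.1387, -0.2904, -0.5990, 0.9766, 0.1519, 0.1524]
q̇ = J⁺·V = [-0.0320, -0.8600, -0.0320, 0.0870]

-0.0320 -0.8600 -0.0320 0.0870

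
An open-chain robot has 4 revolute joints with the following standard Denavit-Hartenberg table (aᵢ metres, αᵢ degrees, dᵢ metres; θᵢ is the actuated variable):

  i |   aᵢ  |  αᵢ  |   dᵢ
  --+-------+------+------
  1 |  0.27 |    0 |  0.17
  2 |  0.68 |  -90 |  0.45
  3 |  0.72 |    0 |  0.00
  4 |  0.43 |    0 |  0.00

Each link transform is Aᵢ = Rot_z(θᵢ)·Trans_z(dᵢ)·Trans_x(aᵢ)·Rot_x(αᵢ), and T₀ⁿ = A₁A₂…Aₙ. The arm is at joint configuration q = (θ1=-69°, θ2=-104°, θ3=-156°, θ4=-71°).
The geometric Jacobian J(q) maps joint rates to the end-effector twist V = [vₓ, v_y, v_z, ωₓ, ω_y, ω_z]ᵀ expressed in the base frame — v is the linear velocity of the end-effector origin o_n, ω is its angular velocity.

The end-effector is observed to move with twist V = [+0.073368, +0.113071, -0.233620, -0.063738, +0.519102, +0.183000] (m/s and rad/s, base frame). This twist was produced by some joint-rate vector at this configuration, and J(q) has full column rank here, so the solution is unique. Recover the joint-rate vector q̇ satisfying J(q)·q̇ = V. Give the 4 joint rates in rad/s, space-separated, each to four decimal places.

0.8220 -0.6390 -0.1220 -0.4010

o_n = [0.3658, -0.2190, 0.5984]
J₁: ẑ×o_n = [0.2190, 0.3658, -0.0000], ω = ẑ
J2: z=[0.0000, 0.0000, 1.0000] o=[0.0968, -0.2521, 0.1700] → [-0.0330, 0.2690, 0.0000, 0.0000, 0.0000, 1.0000]
J3: z=[0.1219, -0.9925, 0.0000] o=[-0.5782, -0.3349, 0.6200] → [0.0215, 0.0026, 0.9510, 0.1219, -0.9925, 0.0000]
J4: z=[0.1219, -0.9925, 0.0000] o=[0.0747, -0.2548, 0.9129] → [0.3121, 0.0383, 0.2933, 0.1219, -0.9925, 0.0000]
q̇ = J⁺·V = [0.8220, -0.6390, -0.1220, -0.4010]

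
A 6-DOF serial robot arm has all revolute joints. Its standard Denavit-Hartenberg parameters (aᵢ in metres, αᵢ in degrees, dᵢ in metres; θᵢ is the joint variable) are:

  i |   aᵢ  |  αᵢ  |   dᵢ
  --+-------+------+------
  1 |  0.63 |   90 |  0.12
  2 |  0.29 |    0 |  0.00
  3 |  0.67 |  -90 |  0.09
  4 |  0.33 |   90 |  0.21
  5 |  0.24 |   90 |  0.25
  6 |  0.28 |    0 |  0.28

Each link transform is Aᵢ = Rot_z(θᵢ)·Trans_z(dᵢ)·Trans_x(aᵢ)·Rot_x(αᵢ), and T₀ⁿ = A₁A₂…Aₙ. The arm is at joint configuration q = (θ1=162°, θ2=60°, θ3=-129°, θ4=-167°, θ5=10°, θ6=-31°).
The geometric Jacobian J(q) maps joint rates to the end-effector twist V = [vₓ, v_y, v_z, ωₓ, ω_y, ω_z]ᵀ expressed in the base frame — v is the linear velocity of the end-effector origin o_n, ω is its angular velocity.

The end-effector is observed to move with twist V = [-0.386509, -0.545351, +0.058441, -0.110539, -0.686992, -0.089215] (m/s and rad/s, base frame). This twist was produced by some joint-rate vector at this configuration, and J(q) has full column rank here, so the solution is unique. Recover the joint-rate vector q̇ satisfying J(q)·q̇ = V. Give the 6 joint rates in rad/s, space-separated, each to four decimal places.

o_n = [-0.6351, 0.3940, 0.5486]
J₁: ẑ×o_n = [-0.3940, -0.6351, 0.0000], ω = ẑ
J2: z=[0.3090, 0.9511, 0.0000] o=[-0.5992, 0.1947, 0.1200] → [0.4076, -0.1324, 0.0957, 0.3090, 0.9511, 0.0000]
J3: z=[0.3090, 0.9511, 0.0000] o=[-0.7371, 0.2395, 0.3711] → [0.1688, -0.0548, -0.0493, 0.3090, 0.9511, 0.0000]
J4: z=[-0.8879, 0.2885, 0.3584] o=[-0.9376, 0.3993, -0.2544] → [0.2335, 0.8213, -0.0826, -0.8879, 0.2885, 0.3584]
J5: z=[-0.2244, -0.9516, 0.2100] o=[-0.9915, 0.4949, 0.1211] → [-0.3856, 0.1708, 0.3618, -0.2244, -0.9516, 0.2100]
J6: z=[0.9441, -0.2657, -0.1950] o=[-0.9897, 0.2940, 0.4035] → [-0.0191, -0.2061, 0.1886, 0.9441, -0.2657, -0.1950]
q̇ = J⁺·V = [0.0230, 0.0220, -0.3740, -0.9350, 0.3120, -0.8070]

0.0230 0.0220 -0.3740 -0.9350 0.3120 -0.8070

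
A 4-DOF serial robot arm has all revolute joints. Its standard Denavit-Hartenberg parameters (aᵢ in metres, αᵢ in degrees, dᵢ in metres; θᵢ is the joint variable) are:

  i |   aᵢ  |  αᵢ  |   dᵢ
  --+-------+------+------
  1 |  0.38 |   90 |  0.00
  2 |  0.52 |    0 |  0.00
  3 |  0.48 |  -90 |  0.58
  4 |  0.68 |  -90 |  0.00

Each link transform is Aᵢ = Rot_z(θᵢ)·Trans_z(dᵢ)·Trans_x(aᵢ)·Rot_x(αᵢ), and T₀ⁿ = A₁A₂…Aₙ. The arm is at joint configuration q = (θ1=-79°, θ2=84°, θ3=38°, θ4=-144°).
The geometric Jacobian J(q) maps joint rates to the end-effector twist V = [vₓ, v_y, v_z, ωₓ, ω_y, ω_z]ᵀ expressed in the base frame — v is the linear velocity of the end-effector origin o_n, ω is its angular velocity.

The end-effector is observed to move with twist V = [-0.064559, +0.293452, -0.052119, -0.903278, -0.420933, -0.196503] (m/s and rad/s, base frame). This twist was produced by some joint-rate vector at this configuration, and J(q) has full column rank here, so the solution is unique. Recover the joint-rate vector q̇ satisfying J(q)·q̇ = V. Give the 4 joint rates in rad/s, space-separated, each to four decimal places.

o_n = [-0.8717, -0.6498, 0.4577]
J₁: ẑ×o_n = [0.6498, -0.8717, 0.0000], ω = ẑ
J2: z=[-0.9816, -0.1908, 0.0000] o=[0.0725, -0.3730, 0.0000] → [-0.0873, 0.4493, 0.0915, -0.9816, -0.1908, 0.0000]
J3: z=[-0.9816, -0.1908, 0.0000] o=[0.0829, -0.4264, 0.5172] → [0.0113, -0.0584, 0.0372, -0.9816, -0.1908, 0.0000]
J4: z=[-0.1618, 0.8325, -0.5299] o=[-0.5350, -0.2874, 0.9242] → [-0.5804, 0.1029, 0.3390, -0.1618, 0.8325, -0.5299]
q̇ = J⁺·V = [-0.3470, 0.1510, 0.8160, -0.2840]

-0.3470 0.1510 0.8160 -0.2840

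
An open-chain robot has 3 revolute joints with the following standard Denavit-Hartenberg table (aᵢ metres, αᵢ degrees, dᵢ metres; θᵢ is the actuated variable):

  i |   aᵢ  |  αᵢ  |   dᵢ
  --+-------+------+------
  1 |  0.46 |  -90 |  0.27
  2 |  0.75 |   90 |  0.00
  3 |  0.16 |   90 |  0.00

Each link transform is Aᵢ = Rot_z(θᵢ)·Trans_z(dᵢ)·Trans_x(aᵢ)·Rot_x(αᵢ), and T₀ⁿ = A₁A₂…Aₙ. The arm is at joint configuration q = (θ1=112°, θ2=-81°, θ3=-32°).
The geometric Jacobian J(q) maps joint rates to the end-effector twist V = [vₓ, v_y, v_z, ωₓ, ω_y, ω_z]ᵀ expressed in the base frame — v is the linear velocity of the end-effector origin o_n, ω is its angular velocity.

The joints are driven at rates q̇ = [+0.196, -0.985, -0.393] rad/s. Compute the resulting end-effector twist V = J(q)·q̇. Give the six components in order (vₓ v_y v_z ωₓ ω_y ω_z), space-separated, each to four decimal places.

o_n = [-0.1456, 0.5867, 1.1448]
J₁: ẑ×o_n = [-0.5867, -0.1456, 0.0000], ω = ẑ
J2: z=[-0.9272, -0.3746, 0.0000] o=[-0.1723, 0.4265, 0.2700] → [-0.3277, 0.8111, -0.1386, -0.9272, -0.3746, 0.0000]
J3: z=[0.3700, -0.9158, 0.1564] o=[-0.2163, 0.5353, 1.0108] → [-0.1308, -0.0385, 0.0837, 0.3700, -0.9158, 0.1564]
V = J·q̇ = [0.2592, -0.8123, 0.1036, 0.7679, 0.7289, 0.1345]

0.2592 -0.8123 0.1036 0.7679 0.7289 0.1345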